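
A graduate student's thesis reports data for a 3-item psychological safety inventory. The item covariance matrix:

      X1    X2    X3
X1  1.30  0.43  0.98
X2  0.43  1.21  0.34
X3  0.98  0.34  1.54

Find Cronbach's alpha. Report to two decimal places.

Σσᵢ² = 1.30 + 1.21 + 1.54 = 4.05
Σ_{i<j} σ_ij = 1.75
σ²_total = 4.05 + 2 × 1.75 = 7.55
α = (k/(k−1))·(1 − Σσᵢ²/σ²_total) = (3/2)·(1 − 4.05/7.55) = 0.70

α = 0.70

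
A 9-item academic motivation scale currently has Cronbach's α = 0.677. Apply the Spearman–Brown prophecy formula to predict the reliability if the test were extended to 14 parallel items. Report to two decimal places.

predicted reliability = 0.77

Length factor m = 14/9 = 1.5556
α' = m·α / (1 + (m−1)·α)
   = 14/9 × 0.677 / (1 + (14/9 − 1) × 0.677)
   = 1.0531 / 1.3761 = 0.77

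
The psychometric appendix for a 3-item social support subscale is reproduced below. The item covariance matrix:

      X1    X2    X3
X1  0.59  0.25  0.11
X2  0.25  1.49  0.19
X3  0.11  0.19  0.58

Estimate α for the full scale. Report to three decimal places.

Σσ²ᵢ = 0.59 + 1.49 + 0.58 = 2.66
Σ_{i<j} σ_ij = 0.55
σ²_T = 2.66 + 2 × 0.55 = 3.76
α = (k/(k−1))·(1 − Σσ²ᵢ/σ²_T) = (3/2)·(1 − 2.66/3.76) = 0.439

α = 0.439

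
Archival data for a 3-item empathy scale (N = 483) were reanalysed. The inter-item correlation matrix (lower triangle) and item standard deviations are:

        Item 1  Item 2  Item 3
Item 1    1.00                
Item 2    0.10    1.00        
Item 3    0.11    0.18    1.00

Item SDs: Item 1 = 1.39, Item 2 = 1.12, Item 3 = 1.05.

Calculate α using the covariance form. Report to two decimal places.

Σσ²ᵢ = 1.39² + 1.12² + 1.05² = 4.2890
Covariances σ_ij = r_ij · s_i · s_j:
  σ(Item 1,Item 2) = 0.10 × 1.39 × 1.12 = 0.1557
  σ(Item 1,Item 3) = 0.11 × 1.39 × 1.05 = 0.1605
  σ(Item 2,Item 3) = 0.18 × 1.12 × 1.05 = 0.2117
σ²_T = Σσ²ᵢ + 2·Σσ_ij = 4.2890 + 2 × 0.5279 = 5.3448
α = (3/2)·(1 − 4.2890/5.3448) = 0.30

α = 0.30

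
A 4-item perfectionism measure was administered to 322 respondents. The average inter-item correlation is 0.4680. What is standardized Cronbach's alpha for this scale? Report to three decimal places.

Standardized α = k·r̄ / (1 + (k−1)·r̄) = 4 × 0.4680 / (1 + 3 × 0.4680)
  = 1.8720 / 2.4040 = 0.779

standardized Cronbach's alpha = 0.779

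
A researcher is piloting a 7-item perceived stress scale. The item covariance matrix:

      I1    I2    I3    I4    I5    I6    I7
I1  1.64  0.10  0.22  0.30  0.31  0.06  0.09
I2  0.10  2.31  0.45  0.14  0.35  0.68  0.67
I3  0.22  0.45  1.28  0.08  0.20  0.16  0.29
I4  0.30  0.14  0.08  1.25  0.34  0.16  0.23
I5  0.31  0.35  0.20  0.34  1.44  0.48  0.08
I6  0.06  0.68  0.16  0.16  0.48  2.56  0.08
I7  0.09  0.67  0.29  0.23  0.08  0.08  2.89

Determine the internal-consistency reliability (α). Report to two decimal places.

sum of item variances = 1.64 + 2.31 + 1.28 + 1.25 + 1.44 + 2.56 + 2.89 = 13.37
Sum of off-diagonal covariances = 5.47
total variance = 13.37 + 2 × 5.47 = 24.31
α = (k/(k−1))·(1 − sum of item variances/total variance) = (7/6)·(1 − 13.37/24.31) = 0.53

α = 0.53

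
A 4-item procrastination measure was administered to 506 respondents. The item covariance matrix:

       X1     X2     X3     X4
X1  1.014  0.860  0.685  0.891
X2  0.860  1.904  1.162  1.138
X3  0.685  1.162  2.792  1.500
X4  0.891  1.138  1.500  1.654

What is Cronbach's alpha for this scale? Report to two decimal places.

Cronbach's alpha = 0.84

Σσᵢ² = 1.014 + 1.904 + 2.792 + 1.654 = 7.364
Σ_{i<j} σ_ij = 6.236
σ²_T = 7.364 + 2 × 6.236 = 19.836
α = (k/(k−1))·(1 − Σσᵢ²/σ²_T) = (4/3)·(1 − 7.364/19.836) = 0.84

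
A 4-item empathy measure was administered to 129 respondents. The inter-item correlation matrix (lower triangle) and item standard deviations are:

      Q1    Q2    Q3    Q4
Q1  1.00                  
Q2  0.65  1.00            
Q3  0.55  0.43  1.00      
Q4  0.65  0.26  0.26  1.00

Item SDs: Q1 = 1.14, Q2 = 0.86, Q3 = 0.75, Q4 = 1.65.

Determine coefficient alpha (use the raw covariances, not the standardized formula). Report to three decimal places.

α = 0.738

Σσ²ᵢ = 1.14² + 0.86² + 0.75² + 1.65² = 5.3242
Covariances σ_ij = r_ij · s_i · s_j:
  σ(Q1,Q2) = 0.65 × 1.14 × 0.86 = 0.6373
  σ(Q1,Q3) = 0.55 × 1.14 × 0.75 = 0.4703
  σ(Q1,Q4) = 0.65 × 1.14 × 1.65 = 1.2227
  σ(Q2,Q3) = 0.43 × 0.86 × 0.75 = 0.2773
  σ(Q2,Q4) = 0.26 × 0.86 × 1.65 = 0.3689
  σ(Q3,Q4) = 0.26 × 0.75 × 1.65 = 0.3217
σ²_T = Σσ²ᵢ + 2·Σσ_ij = 5.3242 + 2 × 3.2982 = 11.9206
α = (4/3)·(1 − 5.3242/11.9206) = 0.738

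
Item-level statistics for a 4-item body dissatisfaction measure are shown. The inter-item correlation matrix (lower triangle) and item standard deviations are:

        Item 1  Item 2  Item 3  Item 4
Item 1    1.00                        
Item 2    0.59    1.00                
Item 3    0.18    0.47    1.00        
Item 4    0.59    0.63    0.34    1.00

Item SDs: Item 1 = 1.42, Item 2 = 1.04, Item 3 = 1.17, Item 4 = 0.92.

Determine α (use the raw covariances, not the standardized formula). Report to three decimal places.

Σσ²ᵢ = 1.42² + 1.04² + 1.17² + 0.92² = 5.3133
Covariances σ_ij = r_ij · s_i · s_j:
  σ(Item 1,Item 2) = 0.59 × 1.42 × 1.04 = 0.8713
  σ(Item 1,Item 3) = 0.18 × 1.42 × 1.17 = 0.2991
  σ(Item 1,Item 4) = 0.59 × 1.42 × 0.92 = 0.7708
  σ(Item 2,Item 3) = 0.47 × 1.04 × 1.17 = 0.5719
  σ(Item 2,Item 4) = 0.63 × 1.04 × 0.92 = 0.6028
  σ(Item 3,Item 4) = 0.34 × 1.17 × 0.92 = 0.3660
σ²_T = Σσ²ᵢ + 2·Σσ_ij = 5.3133 + 2 × 3.4819 = 12.2771
α = (4/3)·(1 − 5.3133/12.2771) = 0.756

α = 0.756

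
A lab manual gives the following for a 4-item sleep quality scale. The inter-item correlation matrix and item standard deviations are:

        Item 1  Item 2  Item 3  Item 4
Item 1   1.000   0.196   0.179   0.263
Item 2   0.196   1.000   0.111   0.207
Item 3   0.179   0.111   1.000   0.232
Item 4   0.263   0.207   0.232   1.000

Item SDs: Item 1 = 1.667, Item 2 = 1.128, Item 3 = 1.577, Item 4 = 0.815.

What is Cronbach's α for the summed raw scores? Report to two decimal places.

Cronbach's α = 0.46

Σσ²ᵢ = 1.667² + 1.128² + 1.577² + 0.815² = 7.2024
Covariances σ_ij = r_ij · s_i · s_j:
  σ(Item 1,Item 2) = 0.196 × 1.667 × 1.128 = 0.3686
  σ(Item 1,Item 3) = 0.179 × 1.667 × 1.577 = 0.4706
  σ(Item 1,Item 4) = 0.263 × 1.667 × 0.815 = 0.3573
  σ(Item 2,Item 3) = 0.111 × 1.128 × 1.577 = 0.1975
  σ(Item 2,Item 4) = 0.207 × 1.128 × 0.815 = 0.1903
  σ(Item 3,Item 4) = 0.232 × 1.577 × 0.815 = 0.2982
σ²_T = Σσ²ᵢ + 2·Σσ_ij = 7.2024 + 2 × 1.8825 = 10.9674
α = (4/3)·(1 − 7.2024/10.9674) = 0.46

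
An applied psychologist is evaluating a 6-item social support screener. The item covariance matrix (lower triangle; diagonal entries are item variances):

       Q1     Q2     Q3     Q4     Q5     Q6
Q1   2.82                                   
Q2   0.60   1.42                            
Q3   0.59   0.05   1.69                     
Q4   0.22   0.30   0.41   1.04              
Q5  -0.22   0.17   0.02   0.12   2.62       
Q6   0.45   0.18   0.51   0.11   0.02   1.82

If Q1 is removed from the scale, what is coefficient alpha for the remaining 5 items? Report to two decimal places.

Remaining items: Q2, Q3, Q4, Q5, Q6 (k = 5).
Σσ²ᵢ = 1.42 + 1.69 + 1.04 + 2.62 + 1.82 = 8.59
Var(T) = 8.59 + 2 × 1.89 = 12.37
α (item deleted) = (5/4)·(1 − 8.59/12.37) = 0.38

coefficient alpha = 0.38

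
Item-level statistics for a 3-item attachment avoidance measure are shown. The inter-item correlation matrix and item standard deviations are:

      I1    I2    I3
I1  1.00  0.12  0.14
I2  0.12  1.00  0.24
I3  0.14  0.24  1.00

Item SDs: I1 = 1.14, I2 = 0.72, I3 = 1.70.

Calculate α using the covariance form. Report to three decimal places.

Σσ²ᵢ = 1.14² + 0.72² + 1.70² = 4.7080
Covariances σ_ij = r_ij · s_i · s_j:
  σ(I1,I2) = 0.12 × 1.14 × 0.72 = 0.0985
  σ(I1,I3) = 0.14 × 1.14 × 1.70 = 0.2713
  σ(I2,I3) = 0.24 × 0.72 × 1.70 = 0.2938
σ²_T = Σσ²ᵢ + 2·Σσ_ij = 4.7080 + 2 × 0.6636 = 6.0352
α = (3/2)·(1 − 4.7080/6.0352) = 0.330

α = 0.330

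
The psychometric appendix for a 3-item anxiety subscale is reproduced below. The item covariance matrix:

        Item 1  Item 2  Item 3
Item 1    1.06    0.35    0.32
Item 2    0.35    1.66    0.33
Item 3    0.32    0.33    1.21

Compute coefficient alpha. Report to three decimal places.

α = 0.506

Σσ²ᵢ = 1.06 + 1.66 + 1.21 = 3.93
Sum of off-diagonal covariances = 1.00
Var(T) = 3.93 + 2 × 1.00 = 5.93
α = (k/(k−1))·(1 − Σσ²ᵢ/Var(T)) = (3/2)·(1 − 3.93/5.93) = 0.506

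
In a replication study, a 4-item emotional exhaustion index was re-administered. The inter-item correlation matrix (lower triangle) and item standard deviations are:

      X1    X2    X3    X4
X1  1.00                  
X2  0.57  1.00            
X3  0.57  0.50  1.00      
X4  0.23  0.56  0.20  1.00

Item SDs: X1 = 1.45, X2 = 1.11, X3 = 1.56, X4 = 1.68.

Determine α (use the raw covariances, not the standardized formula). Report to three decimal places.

Σσ²ᵢ = 1.45² + 1.11² + 1.56² + 1.68² = 8.5906
Covariances σ_ij = r_ij · s_i · s_j:
  σ(X1,X2) = 0.57 × 1.45 × 1.11 = 0.9174
  σ(X1,X3) = 0.57 × 1.45 × 1.56 = 1.2893
  σ(X1,X4) = 0.23 × 1.45 × 1.68 = 0.5603
  σ(X2,X3) = 0.50 × 1.11 × 1.56 = 0.8658
  σ(X2,X4) = 0.56 × 1.11 × 1.68 = 1.0443
  σ(X3,X4) = 0.20 × 1.56 × 1.68 = 0.5242
σ²_T = Σσ²ᵢ + 2·Σσ_ij = 8.5906 + 2 × 5.2013 = 18.9932
α = (4/3)·(1 − 8.5906/18.9932) = 0.730

α = 0.730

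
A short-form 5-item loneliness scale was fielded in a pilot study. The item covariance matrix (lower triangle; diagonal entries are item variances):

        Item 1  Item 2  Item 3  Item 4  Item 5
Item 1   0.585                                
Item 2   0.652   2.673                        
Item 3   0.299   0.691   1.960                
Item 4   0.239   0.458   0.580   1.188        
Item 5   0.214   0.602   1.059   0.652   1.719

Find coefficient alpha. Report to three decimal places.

α = 0.716

Σσ²ᵢ = 0.585 + 2.673 + 1.960 + 1.188 + 1.719 = 8.125
Sum of the distinct covariances = 5.446
Var(T) = 8.125 + 2 × 5.446 = 19.017
α = (k/(k−1))·(1 − Σσ²ᵢ/Var(T)) = (5/4)·(1 − 8.125/19.017) = 0.716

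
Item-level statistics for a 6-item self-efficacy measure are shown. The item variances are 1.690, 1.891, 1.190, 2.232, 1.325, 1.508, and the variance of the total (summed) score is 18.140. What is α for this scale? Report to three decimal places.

sum of item variances = 1.690 + 1.891 + 1.190 + 2.232 + 1.325 + 1.508 = 9.836
α = (k/(k−1))·(1 − sum of item variances/Var(T)) = (6/5)·(1 − 9.836/18.140) = 0.549

α = 0.549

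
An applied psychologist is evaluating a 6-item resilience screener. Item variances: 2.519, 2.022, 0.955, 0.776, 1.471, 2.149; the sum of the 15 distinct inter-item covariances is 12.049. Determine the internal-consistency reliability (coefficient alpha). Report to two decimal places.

coefficient alpha = 0.85

Σσᵢ² = 2.519 + 2.022 + 0.955 + 0.776 + 1.471 + 2.149 = 9.892
Sum of distinct covariances = 12.049
Var(T) = Σσᵢ² + 2·Σcov = 9.892 + 2 × 12.049 = 33.990
α = (6/5)·(1 − 9.892/33.990) = 0.85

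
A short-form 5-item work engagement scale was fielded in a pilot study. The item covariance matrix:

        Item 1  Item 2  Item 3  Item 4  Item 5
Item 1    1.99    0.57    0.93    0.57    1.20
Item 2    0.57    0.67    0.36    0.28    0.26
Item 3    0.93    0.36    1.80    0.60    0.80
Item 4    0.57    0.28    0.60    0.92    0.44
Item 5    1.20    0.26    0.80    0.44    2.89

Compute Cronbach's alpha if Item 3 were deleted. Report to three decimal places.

Remaining items: Item 1, Item 2, Item 4, Item 5 (k = 4).
Σσᵢ² = 1.99 + 0.67 + 0.92 + 2.89 = 6.47
total variance = 6.47 + 2 × 3.32 = 13.11
α (item deleted) = (4/3)·(1 − 6.47/13.11) = 0.675

α = 0.675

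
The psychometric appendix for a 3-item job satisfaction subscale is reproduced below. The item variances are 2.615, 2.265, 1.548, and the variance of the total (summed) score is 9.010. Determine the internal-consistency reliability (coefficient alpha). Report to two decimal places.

α = 0.43

Σσᵢ² = 2.615 + 2.265 + 1.548 = 6.428
α = (k/(k−1))·(1 − Σσᵢ²/Var(T)) = (3/2)·(1 − 6.428/9.010) = 0.43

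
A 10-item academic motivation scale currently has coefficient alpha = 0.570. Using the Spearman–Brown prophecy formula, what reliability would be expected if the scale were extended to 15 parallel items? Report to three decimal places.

Length factor m = 15/10 = 1.5000
α' = m·α / (1 + (m−1)·α)
   = 15/10 × 0.570 / (1 + (15/10 − 1) × 0.570)
   = 0.8550 / 1.2850 = 0.665

predicted reliability = 0.665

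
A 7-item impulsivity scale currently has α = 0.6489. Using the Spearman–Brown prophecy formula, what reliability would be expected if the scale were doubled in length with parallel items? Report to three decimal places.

Length factor m = 2
α' = m·α / (1 + (m−1)·α)
   = 2 × 0.6489 / (1 + (2 − 1) × 0.6489)
   = 1.2978 / 1.6489 = 0.787

predicted reliability = 0.787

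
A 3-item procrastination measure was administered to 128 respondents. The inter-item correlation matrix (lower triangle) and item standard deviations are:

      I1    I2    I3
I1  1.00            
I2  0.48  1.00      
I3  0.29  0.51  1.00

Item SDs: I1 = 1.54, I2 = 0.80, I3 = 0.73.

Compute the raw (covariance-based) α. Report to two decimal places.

Σσ²ᵢ = 1.54² + 0.80² + 0.73² = 3.5445
Covariances σ_ij = r_ij · s_i · s_j:
  σ(I1,I2) = 0.48 × 1.54 × 0.80 = 0.5914
  σ(I1,I3) = 0.29 × 1.54 × 0.73 = 0.3260
  σ(I2,I3) = 0.51 × 0.80 × 0.73 = 0.2978
σ²_T = Σσ²ᵢ + 2·Σσ_ij = 3.5445 + 2 × 1.2152 = 5.9749
α = (3/2)·(1 − 3.5445/5.9749) = 0.61

α = 0.61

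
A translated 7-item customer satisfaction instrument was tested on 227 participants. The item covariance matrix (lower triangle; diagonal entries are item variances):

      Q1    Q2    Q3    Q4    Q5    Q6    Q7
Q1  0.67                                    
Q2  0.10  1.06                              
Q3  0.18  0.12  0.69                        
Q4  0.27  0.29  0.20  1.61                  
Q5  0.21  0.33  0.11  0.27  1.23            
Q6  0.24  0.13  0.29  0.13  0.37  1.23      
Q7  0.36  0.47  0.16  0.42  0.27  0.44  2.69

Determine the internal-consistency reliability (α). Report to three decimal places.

ΣVar(i) = 0.67 + 1.06 + 0.69 + 1.61 + 1.23 + 1.23 + 2.69 = 9.18
Σ_{i<j} σ_ij = 5.36
total variance = 9.18 + 2 × 5.36 = 19.90
α = (k/(k−1))·(1 − ΣVar(i)/total variance) = (7/6)·(1 − 9.18/19.90) = 0.628

α = 0.628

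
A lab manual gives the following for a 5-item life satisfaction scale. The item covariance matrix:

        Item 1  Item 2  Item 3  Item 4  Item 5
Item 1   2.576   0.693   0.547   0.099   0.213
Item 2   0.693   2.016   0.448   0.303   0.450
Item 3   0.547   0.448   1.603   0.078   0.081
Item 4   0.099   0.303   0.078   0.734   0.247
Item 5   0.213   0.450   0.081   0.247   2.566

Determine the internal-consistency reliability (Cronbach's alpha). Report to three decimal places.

α = 0.499

ΣVar(i) = 2.576 + 2.016 + 1.603 + 0.734 + 2.566 = 9.495
Σ_{i<j} σ_ij = 3.159
σ²_total = 9.495 + 2 × 3.159 = 15.813
α = (k/(k−1))·(1 − ΣVar(i)/σ²_total) = (5/4)·(1 − 9.495/15.813) = 0.499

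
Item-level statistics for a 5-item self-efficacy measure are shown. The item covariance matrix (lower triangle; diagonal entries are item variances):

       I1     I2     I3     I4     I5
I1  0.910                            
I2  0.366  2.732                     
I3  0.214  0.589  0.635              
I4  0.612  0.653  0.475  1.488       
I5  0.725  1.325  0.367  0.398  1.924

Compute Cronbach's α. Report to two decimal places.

Σσ²ᵢ = 0.910 + 2.732 + 0.635 + 1.488 + 1.924 = 7.689
Sum of off-diagonal covariances = 5.724
σ²_total = 7.689 + 2 × 5.724 = 19.137
α = (k/(k−1))·(1 − Σσ²ᵢ/σ²_total) = (5/4)·(1 − 7.689/19.137) = 0.75

Cronbach's α = 0.75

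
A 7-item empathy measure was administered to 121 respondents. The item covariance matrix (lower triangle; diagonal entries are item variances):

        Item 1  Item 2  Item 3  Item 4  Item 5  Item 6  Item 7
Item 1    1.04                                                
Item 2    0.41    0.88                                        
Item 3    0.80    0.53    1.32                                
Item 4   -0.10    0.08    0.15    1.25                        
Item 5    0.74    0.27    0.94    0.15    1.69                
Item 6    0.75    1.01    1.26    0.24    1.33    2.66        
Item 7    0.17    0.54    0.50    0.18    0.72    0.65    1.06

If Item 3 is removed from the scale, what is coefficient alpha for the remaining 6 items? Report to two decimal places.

Remaining items: Item 1, Item 2, Item 4, Item 5, Item 6, Item 7 (k = 6).
Σσᵢ² = 1.04 + 0.88 + 1.25 + 1.69 + 2.66 + 1.06 = 8.58
σ²_total = 8.58 + 2 × 7.14 = 22.86
α (item deleted) = (6/5)·(1 − 8.58/22.86) = 0.75

α = 0.75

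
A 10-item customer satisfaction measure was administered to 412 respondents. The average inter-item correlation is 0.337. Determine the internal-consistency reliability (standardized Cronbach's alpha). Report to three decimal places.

standardized Cronbach's alpha = 0.836

Standardized α = k·r̄ / (1 + (k−1)·r̄) = 10 × 0.337 / (1 + 9 × 0.337)
  = 3.3700 / 4.0330 = 0.836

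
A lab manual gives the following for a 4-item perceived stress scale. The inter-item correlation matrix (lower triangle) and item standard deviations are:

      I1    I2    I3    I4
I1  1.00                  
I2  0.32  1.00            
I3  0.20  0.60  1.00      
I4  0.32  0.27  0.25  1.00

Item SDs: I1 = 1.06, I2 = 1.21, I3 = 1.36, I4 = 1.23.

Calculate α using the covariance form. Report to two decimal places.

Σσ²ᵢ = 1.06² + 1.21² + 1.36² + 1.23² = 5.9502
Covariances σ_ij = r_ij · s_i · s_j:
  σ(I1,I2) = 0.32 × 1.06 × 1.21 = 0.4104
  σ(I1,I3) = 0.20 × 1.06 × 1.36 = 0.2883
  σ(I1,I4) = 0.32 × 1.06 × 1.23 = 0.4172
  σ(I2,I3) = 0.60 × 1.21 × 1.36 = 0.9874
  σ(I2,I4) = 0.27 × 1.21 × 1.23 = 0.4018
  σ(I3,I4) = 0.25 × 1.36 × 1.23 = 0.4182
σ²_T = Σσ²ᵢ + 2·Σσ_ij = 5.9502 + 2 × 2.9233 = 11.7968
α = (4/3)·(1 − 5.9502/11.7968) = 0.66

α = 0.66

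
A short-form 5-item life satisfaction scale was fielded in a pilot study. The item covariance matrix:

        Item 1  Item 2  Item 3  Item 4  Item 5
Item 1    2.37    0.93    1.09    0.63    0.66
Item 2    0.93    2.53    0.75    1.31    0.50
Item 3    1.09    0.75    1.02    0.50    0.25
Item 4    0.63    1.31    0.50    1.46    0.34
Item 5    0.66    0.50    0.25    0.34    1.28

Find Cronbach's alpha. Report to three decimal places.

Σσᵢ² = 2.37 + 2.53 + 1.02 + 1.46 + 1.28 = 8.66
Sum of off-diagonal covariances = 6.96
Var(T) = 8.66 + 2 × 6.96 = 22.58
α = (k/(k−1))·(1 − Σσᵢ²/Var(T)) = (5/4)·(1 − 8.66/22.58) = 0.771

α = 0.771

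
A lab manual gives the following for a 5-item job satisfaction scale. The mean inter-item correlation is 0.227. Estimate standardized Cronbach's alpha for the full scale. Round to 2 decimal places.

Standardized α = k·r̄ / (1 + (k−1)·r̄) = 5 × 0.227 / (1 + 4 × 0.227)
  = 1.1350 / 1.9080 = 0.59

α = 0.59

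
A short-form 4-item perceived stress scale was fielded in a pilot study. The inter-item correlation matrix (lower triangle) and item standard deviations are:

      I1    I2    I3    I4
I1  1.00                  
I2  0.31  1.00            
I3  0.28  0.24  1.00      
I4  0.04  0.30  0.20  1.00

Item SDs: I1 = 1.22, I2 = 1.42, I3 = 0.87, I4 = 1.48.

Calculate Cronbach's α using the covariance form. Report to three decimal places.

Σσ²ᵢ = 1.22² + 1.42² + 0.87² + 1.48² = 6.4521
Covariances σ_ij = r_ij · s_i · s_j:
  σ(I1,I2) = 0.31 × 1.22 × 1.42 = 0.5370
  σ(I1,I3) = 0.28 × 1.22 × 0.87 = 0.2972
  σ(I1,I4) = 0.04 × 1.22 × 1.48 = 0.0722
  σ(I2,I3) = 0.24 × 1.42 × 0.87 = 0.2965
  σ(I2,I4) = 0.30 × 1.42 × 1.48 = 0.6305
  σ(I3,I4) = 0.20 × 0.87 × 1.48 = 0.2575
σ²_T = Σσ²ᵢ + 2·Σσ_ij = 6.4521 + 2 × 2.0909 = 10.6339
α = (4/3)·(1 − 6.4521/10.6339) = 0.524

α = 0.524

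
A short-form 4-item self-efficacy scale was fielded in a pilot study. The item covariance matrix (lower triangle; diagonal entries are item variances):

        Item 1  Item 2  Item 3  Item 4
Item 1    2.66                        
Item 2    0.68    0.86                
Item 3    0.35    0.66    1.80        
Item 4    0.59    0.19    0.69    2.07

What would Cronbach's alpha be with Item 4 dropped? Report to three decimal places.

Cronbach's alpha = 0.583

Remaining items: Item 1, Item 2, Item 3 (k = 3).
sum of item variances = 2.66 + 0.86 + 1.80 = 5.32
σ²_total = 5.32 + 2 × 1.69 = 8.70
α (item deleted) = (3/2)·(1 − 5.32/8.70) = 0.583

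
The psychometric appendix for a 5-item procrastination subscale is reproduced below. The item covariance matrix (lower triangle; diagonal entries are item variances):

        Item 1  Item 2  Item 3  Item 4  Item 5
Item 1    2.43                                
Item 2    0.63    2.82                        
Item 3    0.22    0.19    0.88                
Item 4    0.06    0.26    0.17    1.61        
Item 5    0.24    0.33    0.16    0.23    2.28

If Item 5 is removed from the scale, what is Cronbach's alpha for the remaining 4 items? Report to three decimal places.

Remaining items: Item 1, Item 2, Item 3, Item 4 (k = 4).
Σσ²ᵢ = 2.43 + 2.82 + 0.88 + 1.61 = 7.74
σ²_T = 7.74 + 2 × 1.53 = 10.80
α (item deleted) = (4/3)·(1 − 7.74/10.80) = 0.378

α = 0.378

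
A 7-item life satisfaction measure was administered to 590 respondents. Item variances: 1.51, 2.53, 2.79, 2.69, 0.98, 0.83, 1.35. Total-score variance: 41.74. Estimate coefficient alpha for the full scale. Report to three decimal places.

coefficient alpha = 0.812

ΣVar(i) = 1.51 + 2.53 + 2.79 + 2.69 + 0.98 + 0.83 + 1.35 = 12.68
α = (k/(k−1))·(1 − ΣVar(i)/σ²_T) = (7/6)·(1 − 12.68/41.74) = 0.812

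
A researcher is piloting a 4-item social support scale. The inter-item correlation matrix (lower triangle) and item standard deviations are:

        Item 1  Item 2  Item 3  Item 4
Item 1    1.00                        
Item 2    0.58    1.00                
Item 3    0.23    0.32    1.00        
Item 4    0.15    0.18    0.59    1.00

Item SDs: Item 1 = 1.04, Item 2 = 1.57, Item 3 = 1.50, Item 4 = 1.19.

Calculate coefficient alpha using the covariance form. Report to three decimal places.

coefficient alpha = 0.669

Σσ²ᵢ = 1.04² + 1.57² + 1.50² + 1.19² = 7.2126
Covariances σ_ij = r_ij · s_i · s_j:
  σ(Item 1,Item 2) = 0.58 × 1.04 × 1.57 = 0.9470
  σ(Item 1,Item 3) = 0.23 × 1.04 × 1.50 = 0.3588
  σ(Item 1,Item 4) = 0.15 × 1.04 × 1.19 = 0.1856
  σ(Item 2,Item 3) = 0.32 × 1.57 × 1.50 = 0.7536
  σ(Item 2,Item 4) = 0.18 × 1.57 × 1.19 = 0.3363
  σ(Item 3,Item 4) = 0.59 × 1.50 × 1.19 = 1.0532
σ²_T = Σσ²ᵢ + 2·Σσ_ij = 7.2126 + 2 × 3.6345 = 14.4816
α = (4/3)·(1 − 7.2126/14.4816) = 0.669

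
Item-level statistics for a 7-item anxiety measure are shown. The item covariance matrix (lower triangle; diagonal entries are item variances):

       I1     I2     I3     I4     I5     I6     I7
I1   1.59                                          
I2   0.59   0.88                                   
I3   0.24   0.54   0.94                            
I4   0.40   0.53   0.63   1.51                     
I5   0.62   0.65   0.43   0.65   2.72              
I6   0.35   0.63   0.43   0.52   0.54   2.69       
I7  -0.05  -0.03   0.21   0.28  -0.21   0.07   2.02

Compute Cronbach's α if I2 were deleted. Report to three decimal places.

Cronbach's α = 0.565

Remaining items: I1, I3, I4, I5, I6, I7 (k = 6).
Σσ²ᵢ = 1.59 + 0.94 + 1.51 + 2.72 + 2.69 + 2.02 = 11.47
Var(T) = 11.47 + 2 × 5.11 = 21.69
α (item deleted) = (6/5)·(1 − 11.47/21.69) = 0.565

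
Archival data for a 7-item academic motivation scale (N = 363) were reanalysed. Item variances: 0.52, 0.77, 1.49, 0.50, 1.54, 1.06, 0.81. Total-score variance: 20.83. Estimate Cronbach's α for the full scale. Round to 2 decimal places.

Σσ²ᵢ = 0.52 + 0.77 + 1.49 + 0.50 + 1.54 + 1.06 + 0.81 = 6.69
α = (k/(k−1))·(1 − Σσ²ᵢ/σ²_total) = (7/6)·(1 − 6.69/20.83) = 0.79

Cronbach's α = 0.79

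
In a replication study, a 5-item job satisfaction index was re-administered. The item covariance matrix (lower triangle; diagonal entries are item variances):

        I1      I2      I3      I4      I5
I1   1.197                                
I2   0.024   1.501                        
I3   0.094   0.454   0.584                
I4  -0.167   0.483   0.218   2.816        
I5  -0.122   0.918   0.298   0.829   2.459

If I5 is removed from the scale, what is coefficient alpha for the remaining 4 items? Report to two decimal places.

coefficient alpha = 0.35

Remaining items: I1, I2, I3, I4 (k = 4).
Σσᵢ² = 1.197 + 1.501 + 0.584 + 2.816 = 6.098
σ²_T = 6.098 + 2 × 1.106 = 8.310
α (item deleted) = (4/3)·(1 − 6.098/8.310) = 0.35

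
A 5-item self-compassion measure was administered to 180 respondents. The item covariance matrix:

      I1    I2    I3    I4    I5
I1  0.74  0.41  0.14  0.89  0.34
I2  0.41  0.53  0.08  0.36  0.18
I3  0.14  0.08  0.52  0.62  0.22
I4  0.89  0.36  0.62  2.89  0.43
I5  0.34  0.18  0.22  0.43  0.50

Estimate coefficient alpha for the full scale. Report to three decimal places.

Σσᵢ² = 0.74 + 0.53 + 0.52 + 2.89 + 0.50 = 5.18
Σ_{i<j} σ_ij = 3.67
σ²_T = 5.18 + 2 × 3.67 = 12.52
α = (k/(k−1))·(1 − Σσᵢ²/σ²_T) = (5/4)·(1 − 5.18/12.52) = 0.733

coefficient alpha = 0.733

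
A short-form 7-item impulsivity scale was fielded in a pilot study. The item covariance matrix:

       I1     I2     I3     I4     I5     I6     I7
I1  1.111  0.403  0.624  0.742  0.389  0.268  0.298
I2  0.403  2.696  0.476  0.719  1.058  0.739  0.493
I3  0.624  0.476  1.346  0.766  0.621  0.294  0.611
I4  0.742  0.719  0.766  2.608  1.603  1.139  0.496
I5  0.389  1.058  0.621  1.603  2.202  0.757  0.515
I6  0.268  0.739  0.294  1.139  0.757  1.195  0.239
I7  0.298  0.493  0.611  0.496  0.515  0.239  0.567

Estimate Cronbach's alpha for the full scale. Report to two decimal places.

Cronbach's alpha = 0.81

Σσ²ᵢ = 1.111 + 2.696 + 1.346 + 2.608 + 2.202 + 1.195 + 0.567 = 11.725
Σ_{i<j} σ_ij = 13.250
σ²_total = 11.725 + 2 × 13.250 = 38.225
α = (k/(k−1))·(1 − Σσ²ᵢ/σ²_total) = (7/6)·(1 − 11.725/38.225) = 0.81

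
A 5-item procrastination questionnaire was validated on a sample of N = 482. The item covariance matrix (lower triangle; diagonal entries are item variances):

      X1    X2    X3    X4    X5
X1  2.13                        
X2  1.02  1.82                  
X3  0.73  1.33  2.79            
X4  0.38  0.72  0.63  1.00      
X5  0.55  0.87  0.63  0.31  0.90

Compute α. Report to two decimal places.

sum of item variances = 2.13 + 1.82 + 2.79 + 1.00 + 0.90 = 8.64
Sum of off-diagonal covariances = 7.17
Var(T) = 8.64 + 2 × 7.17 = 22.98
α = (k/(k−1))·(1 − sum of item variances/Var(T)) = (5/4)·(1 − 8.64/22.98) = 0.78

α = 0.78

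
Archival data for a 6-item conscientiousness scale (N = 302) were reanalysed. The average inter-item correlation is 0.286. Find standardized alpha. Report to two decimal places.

α = 0.71

Standardized α = k·r̄ / (1 + (k−1)·r̄) = 6 × 0.286 / (1 + 5 × 0.286)
  = 1.7160 / 2.4300 = 0.71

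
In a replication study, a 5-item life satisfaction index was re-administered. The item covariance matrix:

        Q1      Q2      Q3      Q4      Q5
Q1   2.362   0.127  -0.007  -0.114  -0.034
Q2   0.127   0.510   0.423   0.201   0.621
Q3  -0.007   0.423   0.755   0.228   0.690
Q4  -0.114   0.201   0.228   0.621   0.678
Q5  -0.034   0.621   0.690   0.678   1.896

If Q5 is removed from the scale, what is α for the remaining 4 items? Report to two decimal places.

α = 0.38

Remaining items: Q1, Q2, Q3, Q4 (k = 4).
Σσ²ᵢ = 2.362 + 0.510 + 0.755 + 0.621 = 4.248
Var(T) = 4.248 + 2 × 0.858 = 5.964
α (item deleted) = (4/3)·(1 − 4.248/5.964) = 0.38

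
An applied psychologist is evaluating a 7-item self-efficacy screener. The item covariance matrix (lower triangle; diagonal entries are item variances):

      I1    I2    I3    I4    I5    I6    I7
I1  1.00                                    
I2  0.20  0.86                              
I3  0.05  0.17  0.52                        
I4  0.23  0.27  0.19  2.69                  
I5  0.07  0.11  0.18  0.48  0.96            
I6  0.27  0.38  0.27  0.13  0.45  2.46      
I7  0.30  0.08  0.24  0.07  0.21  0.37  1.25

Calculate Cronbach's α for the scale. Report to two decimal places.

α = 0.57

Σσ²ᵢ = 1.00 + 0.86 + 0.52 + 2.69 + 0.96 + 2.46 + 1.25 = 9.74
Sum of off-diagonal covariances = 4.72
Var(T) = 9.74 + 2 × 4.72 = 19.18
α = (k/(k−1))·(1 − Σσ²ᵢ/Var(T)) = (7/6)·(1 − 9.74/19.18) = 0.57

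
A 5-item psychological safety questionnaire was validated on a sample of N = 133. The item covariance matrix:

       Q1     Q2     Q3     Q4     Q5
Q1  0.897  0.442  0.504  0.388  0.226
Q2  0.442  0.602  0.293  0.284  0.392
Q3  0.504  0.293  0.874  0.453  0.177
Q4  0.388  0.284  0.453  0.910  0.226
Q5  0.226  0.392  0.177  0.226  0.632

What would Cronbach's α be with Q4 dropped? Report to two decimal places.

Remaining items: Q1, Q2, Q3, Q5 (k = 4).
sum of item variances = 0.897 + 0.602 + 0.874 + 0.632 = 3.005
total variance = 3.005 + 2 × 2.034 = 7.073
α (item deleted) = (4/3)·(1 − 3.005/7.073) = 0.77

α = 0.77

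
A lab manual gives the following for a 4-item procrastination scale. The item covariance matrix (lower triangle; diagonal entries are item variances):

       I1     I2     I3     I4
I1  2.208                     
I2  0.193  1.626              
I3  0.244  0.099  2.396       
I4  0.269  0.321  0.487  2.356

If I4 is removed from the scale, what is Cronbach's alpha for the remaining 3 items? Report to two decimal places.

Cronbach's alpha = 0.22

Remaining items: I1, I2, I3 (k = 3).
Σσ²ᵢ = 2.208 + 1.626 + 2.396 = 6.230
σ²_T = 6.230 + 2 × 0.536 = 7.302
α (item deleted) = (3/2)·(1 − 6.230/7.302) = 0.22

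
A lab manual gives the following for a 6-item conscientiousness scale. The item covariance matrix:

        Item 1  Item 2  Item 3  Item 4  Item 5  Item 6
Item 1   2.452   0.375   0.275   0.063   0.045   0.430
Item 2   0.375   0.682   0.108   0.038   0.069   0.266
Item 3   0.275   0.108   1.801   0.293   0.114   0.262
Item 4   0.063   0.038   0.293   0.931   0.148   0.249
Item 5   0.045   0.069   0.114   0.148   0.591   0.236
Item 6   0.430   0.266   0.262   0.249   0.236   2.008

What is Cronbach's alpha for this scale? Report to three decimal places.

Σσᵢ² = 2.452 + 0.682 + 1.801 + 0.931 + 0.591 + 2.008 = 8.465
Σ_{i<j} σ_ij = 2.971
total variance = 8.465 + 2 × 2.971 = 14.407
α = (k/(k−1))·(1 − Σσᵢ²/total variance) = (6/5)·(1 − 8.465/14.407) = 0.495

Cronbach's alpha = 0.495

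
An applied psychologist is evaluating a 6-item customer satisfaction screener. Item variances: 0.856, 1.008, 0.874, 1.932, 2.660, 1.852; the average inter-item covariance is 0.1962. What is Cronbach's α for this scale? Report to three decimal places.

Σσ²ᵢ = 0.856 + 1.008 + 0.874 + 1.932 + 2.660 + 1.852 = 9.182
Sum of the 15 distinct covariances = 15 × 0.1962 = 2.9430
σ²_total = Σσ²ᵢ + 2·Σcov = 9.182 + 2 × 2.9430 = 15.0680
α = (6/5)·(1 − 9.182/15.0680) = 0.469

α = 0.469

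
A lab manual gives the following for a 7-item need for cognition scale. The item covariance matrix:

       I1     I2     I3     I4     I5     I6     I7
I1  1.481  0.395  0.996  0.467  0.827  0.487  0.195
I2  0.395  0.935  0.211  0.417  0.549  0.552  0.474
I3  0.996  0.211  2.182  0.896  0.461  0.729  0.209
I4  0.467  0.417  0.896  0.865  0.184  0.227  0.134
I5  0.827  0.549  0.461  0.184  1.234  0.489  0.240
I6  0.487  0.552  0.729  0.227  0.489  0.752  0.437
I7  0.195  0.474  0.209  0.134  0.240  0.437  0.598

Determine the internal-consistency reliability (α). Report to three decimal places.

Σσ²ᵢ = 1.481 + 0.935 + 2.182 + 0.865 + 1.234 + 0.752 + 0.598 = 8.047
Σ_{i<j} σ_ij = 9.576
σ²_total = 8.047 + 2 × 9.576 = 27.199
α = (k/(k−1))·(1 − Σσ²ᵢ/σ²_total) = (7/6)·(1 − 8.047/27.199) = 0.822

α = 0.822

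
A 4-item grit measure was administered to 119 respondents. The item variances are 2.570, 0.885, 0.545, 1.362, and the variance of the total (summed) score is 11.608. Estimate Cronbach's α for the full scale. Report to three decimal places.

Σσ²ᵢ = 2.570 + 0.885 + 0.545 + 1.362 = 5.362
α = (k/(k−1))·(1 − Σσ²ᵢ/Var(T)) = (4/3)·(1 − 5.362/11.608) = 0.717

Cronbach's α = 0.717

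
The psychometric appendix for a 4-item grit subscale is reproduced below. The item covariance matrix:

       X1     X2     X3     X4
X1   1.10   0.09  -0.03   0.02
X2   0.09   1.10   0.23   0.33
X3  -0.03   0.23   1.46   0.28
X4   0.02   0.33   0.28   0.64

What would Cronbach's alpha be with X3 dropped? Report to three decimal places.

Remaining items: X1, X2, X4 (k = 3).
sum of item variances = 1.10 + 1.10 + 0.64 = 2.84
total variance = 2.84 + 2 × 0.44 = 3.72
α (item deleted) = (3/2)·(1 − 2.84/3.72) = 0.355

α = 0.355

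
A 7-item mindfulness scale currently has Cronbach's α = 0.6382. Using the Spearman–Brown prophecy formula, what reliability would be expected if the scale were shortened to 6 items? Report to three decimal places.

predicted reliability = 0.602

Length factor m = 6/7 = 0.8571
α' = m·α / (1 − (1−m)·α)
   = 6/7 × 0.6382 / (1 − (1 − 6/7) × 0.6382)
   = 0.5470 / 0.9088 = 0.602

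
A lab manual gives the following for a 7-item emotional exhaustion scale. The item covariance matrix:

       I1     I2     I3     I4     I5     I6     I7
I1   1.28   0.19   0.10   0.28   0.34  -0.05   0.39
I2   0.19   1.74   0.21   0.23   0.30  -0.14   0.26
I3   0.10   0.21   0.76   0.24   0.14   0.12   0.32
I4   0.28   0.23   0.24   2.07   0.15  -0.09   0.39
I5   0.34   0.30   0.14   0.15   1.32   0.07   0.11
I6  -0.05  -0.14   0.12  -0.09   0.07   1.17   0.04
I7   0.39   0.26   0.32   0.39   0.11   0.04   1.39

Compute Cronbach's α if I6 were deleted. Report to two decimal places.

Remaining items: I1, I2, I3, I4, I5, I7 (k = 6).
sum of item variances = 1.28 + 1.74 + 0.76 + 2.07 + 1.32 + 1.39 = 8.56
Var(T) = 8.56 + 2 × 3.65 = 15.86
α (item deleted) = (6/5)·(1 − 8.56/15.86) = 0.55

α = 0.55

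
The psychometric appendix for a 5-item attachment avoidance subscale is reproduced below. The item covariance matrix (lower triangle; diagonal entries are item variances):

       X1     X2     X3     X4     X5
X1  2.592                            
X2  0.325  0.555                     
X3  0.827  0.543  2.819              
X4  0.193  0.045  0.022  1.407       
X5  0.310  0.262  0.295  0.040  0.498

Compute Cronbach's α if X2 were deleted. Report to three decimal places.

Cronbach's α = 0.421

Remaining items: X1, X3, X4, X5 (k = 4).
Σσ²ᵢ = 2.592 + 2.819 + 1.407 + 0.498 = 7.316
Var(T) = 7.316 + 2 × 1.687 = 10.690
α (item deleted) = (4/3)·(1 − 7.316/10.690) = 0.421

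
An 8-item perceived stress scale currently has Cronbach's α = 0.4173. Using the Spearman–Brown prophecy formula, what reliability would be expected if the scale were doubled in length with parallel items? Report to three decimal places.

predicted reliability = 0.589

Length factor m = 2
α' = m·α / (1 + (m−1)·α)
   = 2 × 0.4173 / (1 + (2 − 1) × 0.4173)
   = 0.8346 / 1.4173 = 0.589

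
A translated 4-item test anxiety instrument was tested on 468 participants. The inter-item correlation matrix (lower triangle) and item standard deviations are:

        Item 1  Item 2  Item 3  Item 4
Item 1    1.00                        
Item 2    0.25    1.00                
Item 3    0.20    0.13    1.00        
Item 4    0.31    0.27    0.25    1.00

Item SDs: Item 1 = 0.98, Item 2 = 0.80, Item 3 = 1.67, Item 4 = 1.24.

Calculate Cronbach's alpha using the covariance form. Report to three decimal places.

Σσ²ᵢ = 0.98² + 0.80² + 1.67² + 1.24² = 5.9269
Covariances σ_ij = r_ij · s_i · s_j:
  σ(Item 1,Item 2) = 0.25 × 0.98 × 0.80 = 0.1960
  σ(Item 1,Item 3) = 0.20 × 0.98 × 1.67 = 0.3273
  σ(Item 1,Item 4) = 0.31 × 0.98 × 1.24 = 0.3767
  σ(Item 2,Item 3) = 0.13 × 0.80 × 1.67 = 0.1737
  σ(Item 2,Item 4) = 0.27 × 0.80 × 1.24 = 0.2678
  σ(Item 3,Item 4) = 0.25 × 1.67 × 1.24 = 0.5177
σ²_T = Σσ²ᵢ + 2·Σσ_ij = 5.9269 + 2 × 1.8592 = 9.6453
α = (4/3)·(1 − 5.9269/9.6453) = 0.514

α = 0.514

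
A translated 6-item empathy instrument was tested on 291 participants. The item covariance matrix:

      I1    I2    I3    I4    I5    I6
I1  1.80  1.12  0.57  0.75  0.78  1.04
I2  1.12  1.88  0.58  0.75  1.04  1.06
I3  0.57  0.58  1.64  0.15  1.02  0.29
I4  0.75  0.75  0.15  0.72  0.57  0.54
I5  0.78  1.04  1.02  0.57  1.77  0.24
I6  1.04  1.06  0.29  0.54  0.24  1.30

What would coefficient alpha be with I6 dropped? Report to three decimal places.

coefficient alpha = 0.816

Remaining items: I1, I2, I3, I4, I5 (k = 5).
sum of item variances = 1.80 + 1.88 + 1.64 + 0.72 + 1.77 = 7.81
Var(T) = 7.81 + 2 × 7.33 = 22.47
α (item deleted) = (5/4)·(1 − 7.81/22.47) = 0.816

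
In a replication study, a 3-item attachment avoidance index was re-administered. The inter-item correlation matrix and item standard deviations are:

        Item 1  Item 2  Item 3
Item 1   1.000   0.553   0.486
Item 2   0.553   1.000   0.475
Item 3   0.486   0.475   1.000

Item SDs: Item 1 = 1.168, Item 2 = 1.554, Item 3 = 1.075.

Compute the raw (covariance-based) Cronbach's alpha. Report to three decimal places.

Σσ²ᵢ = 1.168² + 1.554² + 1.075² = 4.9348
Covariances σ_ij = r_ij · s_i · s_j:
  σ(Item 1,Item 2) = 0.553 × 1.168 × 1.554 = 1.0037
  σ(Item 1,Item 3) = 0.486 × 1.168 × 1.075 = 0.6102
  σ(Item 2,Item 3) = 0.475 × 1.554 × 1.075 = 0.7935
σ²_T = Σσ²ᵢ + 2·Σσ_ij = 4.9348 + 2 × 2.4074 = 9.7496
α = (3/2)·(1 − 4.9348/9.7496) = 0.741

Cronbach's alpha = 0.741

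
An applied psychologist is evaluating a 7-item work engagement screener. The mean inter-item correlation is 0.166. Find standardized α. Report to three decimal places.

Standardized α = k·r̄ / (1 + (k−1)·r̄) = 7 × 0.166 / (1 + 6 × 0.166)
  = 1.1620 / 1.9960 = 0.582

α = 0.582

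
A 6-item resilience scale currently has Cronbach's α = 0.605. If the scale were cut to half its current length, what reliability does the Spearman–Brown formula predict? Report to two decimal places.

Length factor m = 1/2
α' = m·α / (1 − (1−m)·α)
   = 1/2 × 0.605 / (1 − (1 − 1/2) × 0.605)
   = 0.3025 / 0.6975 = 0.43

predicted reliability = 0.43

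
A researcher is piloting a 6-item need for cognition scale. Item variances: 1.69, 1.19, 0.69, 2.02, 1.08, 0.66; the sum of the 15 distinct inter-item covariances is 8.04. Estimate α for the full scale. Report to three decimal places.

sum of item variances = 1.69 + 1.19 + 0.69 + 2.02 + 1.08 + 0.66 = 7.33
Sum of distinct covariances = 8.04
total variance = sum of item variances + 2·Σcov = 7.33 + 2 × 8.04 = 23.41
α = (6/5)·(1 − 7.33/23.41) = 0.824

α = 0.824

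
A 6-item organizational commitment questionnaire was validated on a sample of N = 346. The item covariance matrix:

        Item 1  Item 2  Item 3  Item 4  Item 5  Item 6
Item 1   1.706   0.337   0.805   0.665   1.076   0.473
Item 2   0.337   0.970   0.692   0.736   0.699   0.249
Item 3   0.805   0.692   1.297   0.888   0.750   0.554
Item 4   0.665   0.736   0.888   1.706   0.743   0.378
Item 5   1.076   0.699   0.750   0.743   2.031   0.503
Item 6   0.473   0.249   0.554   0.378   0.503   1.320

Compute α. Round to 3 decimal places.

Σσᵢ² = 1.706 + 0.970 + 1.297 + 1.706 + 2.031 + 1.320 = 9.030
Σ_{i<j} σ_ij = 9.548
total variance = 9.030 + 2 × 9.548 = 28.126
α = (k/(k−1))·(1 − Σσᵢ²/total variance) = (6/5)·(1 − 9.030/28.126) = 0.815

α = 0.815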